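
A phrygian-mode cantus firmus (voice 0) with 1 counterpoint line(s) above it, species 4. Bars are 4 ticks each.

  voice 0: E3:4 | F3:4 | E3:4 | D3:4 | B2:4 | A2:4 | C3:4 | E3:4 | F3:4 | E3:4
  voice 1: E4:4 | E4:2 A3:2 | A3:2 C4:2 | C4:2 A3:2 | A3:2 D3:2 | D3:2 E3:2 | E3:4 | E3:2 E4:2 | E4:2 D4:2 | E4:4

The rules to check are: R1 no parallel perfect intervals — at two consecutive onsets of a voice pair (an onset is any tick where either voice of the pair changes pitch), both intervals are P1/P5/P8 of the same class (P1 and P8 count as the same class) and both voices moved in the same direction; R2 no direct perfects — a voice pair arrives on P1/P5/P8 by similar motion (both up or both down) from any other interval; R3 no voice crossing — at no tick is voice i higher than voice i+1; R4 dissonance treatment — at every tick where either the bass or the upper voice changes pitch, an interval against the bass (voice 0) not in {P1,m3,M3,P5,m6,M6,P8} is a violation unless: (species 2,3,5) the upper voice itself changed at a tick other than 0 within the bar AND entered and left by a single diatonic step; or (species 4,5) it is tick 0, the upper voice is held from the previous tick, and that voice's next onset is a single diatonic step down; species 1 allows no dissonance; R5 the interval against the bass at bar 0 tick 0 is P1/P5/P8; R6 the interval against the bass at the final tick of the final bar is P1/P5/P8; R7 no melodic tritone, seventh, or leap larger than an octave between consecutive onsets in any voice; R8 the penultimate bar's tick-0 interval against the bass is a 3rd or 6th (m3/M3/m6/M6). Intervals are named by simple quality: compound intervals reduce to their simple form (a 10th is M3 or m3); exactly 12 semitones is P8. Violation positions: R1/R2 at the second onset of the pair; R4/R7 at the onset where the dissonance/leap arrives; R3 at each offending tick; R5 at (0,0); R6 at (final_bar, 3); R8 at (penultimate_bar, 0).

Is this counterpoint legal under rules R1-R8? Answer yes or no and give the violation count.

No (6 violations)

bar 0: v0=E3 v1=E4 (P8)
bar 1: v0=F3 v1=E4 (M7)
bar 2: v0=E3 v1=A3 (P4)
bar 3: v0=D3 v1=C4 (m7)
bar 4: v0=B2 v1=A3 (m7)
bar 5: v0=A2 v1=D3 (P4)
bar 6: v0=C3 v1=E3 (M3)
bar 7: v0=E3 v1=E3 (P1)
bar 8: v0=F3 v1=E4 (M7)
bar 9: v0=E3 v1=E4 (P8)
  R4 @ bar1.0: F3/E4 M7 untreated
  R4 @ bar2.0: E3/A3 P4 untreated
  R4 @ bar3.0: D3/C4 m7 untreated
  R4 @ bar4.0: B2/A3 m7 untreated
  R4 @ bar5.0: A2/D3 P4 untreated
  R8 @ bar8.0: penult M7 not 3rd/6th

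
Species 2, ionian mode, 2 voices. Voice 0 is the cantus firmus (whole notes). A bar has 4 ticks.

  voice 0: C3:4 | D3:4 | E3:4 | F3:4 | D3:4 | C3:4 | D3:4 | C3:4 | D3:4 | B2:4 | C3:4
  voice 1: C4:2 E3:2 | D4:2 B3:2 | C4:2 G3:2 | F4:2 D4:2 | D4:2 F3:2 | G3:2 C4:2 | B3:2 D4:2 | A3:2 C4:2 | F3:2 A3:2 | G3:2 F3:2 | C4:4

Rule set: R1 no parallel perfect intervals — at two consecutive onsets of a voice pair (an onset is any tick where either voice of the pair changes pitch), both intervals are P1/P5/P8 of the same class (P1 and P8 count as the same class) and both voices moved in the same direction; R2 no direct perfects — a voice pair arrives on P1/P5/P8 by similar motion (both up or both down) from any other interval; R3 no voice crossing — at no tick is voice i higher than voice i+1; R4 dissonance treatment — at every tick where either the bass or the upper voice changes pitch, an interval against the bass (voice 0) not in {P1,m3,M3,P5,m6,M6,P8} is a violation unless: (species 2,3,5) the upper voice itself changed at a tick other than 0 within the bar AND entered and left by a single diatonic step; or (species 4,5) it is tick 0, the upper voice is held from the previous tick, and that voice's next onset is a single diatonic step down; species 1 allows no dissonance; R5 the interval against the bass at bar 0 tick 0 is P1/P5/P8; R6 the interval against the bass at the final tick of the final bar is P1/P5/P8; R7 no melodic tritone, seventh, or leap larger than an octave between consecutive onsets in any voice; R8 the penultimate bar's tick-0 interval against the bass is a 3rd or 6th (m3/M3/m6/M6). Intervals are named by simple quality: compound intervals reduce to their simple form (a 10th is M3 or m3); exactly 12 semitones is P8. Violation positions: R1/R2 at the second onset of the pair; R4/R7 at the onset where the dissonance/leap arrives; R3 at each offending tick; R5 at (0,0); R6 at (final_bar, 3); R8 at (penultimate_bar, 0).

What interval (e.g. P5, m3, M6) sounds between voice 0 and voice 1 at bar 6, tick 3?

voice 0=D3 voice 1=D4 -> P8

P8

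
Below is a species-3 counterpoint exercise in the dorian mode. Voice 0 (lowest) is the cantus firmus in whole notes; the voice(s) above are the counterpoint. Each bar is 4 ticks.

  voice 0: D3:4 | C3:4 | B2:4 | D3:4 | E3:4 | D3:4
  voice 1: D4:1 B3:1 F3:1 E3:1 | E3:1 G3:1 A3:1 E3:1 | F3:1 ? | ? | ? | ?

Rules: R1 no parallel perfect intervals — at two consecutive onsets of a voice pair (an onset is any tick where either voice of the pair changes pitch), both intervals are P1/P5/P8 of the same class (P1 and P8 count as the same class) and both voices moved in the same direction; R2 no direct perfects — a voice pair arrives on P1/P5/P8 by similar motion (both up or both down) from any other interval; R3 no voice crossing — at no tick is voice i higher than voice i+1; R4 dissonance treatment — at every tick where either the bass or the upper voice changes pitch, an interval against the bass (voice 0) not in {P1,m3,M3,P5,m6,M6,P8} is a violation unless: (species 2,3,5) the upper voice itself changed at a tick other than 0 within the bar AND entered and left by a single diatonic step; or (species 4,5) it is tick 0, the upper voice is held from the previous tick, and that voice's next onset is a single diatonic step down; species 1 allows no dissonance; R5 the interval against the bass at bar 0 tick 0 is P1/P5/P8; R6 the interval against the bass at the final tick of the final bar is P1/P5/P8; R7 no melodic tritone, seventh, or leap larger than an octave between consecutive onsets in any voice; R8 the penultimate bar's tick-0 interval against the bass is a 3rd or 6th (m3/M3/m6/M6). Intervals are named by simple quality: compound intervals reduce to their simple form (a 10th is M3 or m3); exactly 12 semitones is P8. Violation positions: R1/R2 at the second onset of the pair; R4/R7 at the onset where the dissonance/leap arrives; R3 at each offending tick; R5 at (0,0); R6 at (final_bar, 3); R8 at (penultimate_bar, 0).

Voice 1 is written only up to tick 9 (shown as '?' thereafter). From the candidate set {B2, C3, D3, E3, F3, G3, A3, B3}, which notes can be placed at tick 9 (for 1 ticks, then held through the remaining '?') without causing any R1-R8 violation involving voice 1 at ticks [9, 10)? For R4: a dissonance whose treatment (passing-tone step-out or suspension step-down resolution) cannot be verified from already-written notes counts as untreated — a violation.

{D3, F3, G3}

B2: violates R7
C3: violates R4
D3: legal
E3: violates R4
F3: legal
G3: legal
A3: violates R4
B3: violates R7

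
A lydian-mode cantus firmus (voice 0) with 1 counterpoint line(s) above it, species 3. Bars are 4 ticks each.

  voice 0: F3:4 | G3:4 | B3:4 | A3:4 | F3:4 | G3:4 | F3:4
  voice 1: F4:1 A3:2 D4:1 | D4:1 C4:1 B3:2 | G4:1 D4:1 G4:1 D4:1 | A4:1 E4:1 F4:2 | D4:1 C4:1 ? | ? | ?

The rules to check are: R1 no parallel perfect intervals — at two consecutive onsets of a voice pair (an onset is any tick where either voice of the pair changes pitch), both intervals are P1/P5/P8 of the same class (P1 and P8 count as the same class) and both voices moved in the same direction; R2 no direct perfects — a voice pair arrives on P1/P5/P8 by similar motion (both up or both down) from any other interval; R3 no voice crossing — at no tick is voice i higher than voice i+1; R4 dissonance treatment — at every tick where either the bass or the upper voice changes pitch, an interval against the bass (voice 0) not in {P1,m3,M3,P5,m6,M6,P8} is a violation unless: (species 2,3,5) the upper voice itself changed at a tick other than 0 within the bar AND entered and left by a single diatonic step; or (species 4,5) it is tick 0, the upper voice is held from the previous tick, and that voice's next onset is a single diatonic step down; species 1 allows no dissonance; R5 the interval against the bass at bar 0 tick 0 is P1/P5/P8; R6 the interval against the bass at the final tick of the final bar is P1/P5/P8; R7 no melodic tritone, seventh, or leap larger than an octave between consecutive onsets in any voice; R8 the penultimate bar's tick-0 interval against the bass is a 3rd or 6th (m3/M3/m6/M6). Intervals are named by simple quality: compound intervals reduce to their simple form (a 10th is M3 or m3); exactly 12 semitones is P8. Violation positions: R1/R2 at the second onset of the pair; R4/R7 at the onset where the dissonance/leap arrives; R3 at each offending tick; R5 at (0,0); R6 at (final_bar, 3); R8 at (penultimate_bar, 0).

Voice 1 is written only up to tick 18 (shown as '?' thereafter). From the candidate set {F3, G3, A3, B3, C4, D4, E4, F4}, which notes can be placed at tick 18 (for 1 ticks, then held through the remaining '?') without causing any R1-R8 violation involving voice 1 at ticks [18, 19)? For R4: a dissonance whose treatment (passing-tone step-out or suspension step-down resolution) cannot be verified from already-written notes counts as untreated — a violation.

F3: legal
G3: violates R4
A3: legal
B3: violates R4
C4: legal
D4: legal
E4: violates R4
F4: legal

{A3, C4, D4, F3, F4}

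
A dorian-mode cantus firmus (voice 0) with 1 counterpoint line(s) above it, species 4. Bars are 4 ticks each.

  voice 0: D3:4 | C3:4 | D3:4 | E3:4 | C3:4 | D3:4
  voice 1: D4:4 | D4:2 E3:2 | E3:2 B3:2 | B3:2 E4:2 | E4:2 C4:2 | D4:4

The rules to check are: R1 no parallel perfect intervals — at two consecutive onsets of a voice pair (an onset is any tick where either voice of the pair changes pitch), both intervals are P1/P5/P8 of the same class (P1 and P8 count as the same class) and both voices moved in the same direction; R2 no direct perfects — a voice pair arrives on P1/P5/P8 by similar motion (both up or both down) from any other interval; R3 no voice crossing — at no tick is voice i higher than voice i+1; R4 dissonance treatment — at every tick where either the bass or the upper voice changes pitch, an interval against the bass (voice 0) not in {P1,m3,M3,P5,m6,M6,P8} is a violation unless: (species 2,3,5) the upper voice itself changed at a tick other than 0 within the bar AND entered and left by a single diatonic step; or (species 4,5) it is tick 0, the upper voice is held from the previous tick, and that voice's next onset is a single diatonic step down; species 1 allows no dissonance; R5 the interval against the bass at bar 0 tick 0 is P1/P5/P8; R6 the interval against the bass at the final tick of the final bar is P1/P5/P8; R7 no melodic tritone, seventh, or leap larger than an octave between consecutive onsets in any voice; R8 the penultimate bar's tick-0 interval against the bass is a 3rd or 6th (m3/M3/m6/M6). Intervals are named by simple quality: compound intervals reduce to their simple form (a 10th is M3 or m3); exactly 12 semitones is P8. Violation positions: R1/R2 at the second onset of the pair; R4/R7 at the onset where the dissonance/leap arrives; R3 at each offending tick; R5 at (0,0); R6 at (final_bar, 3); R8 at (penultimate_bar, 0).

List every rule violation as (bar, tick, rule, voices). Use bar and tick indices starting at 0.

bar 0: v0=D3 v1=D4 downbeat P8
bar 1: v0=C3 v1=D4 downbeat M2
bar 2: v0=D3 v1=E3 downbeat M2
bar 3: v0=E3 v1=B3 downbeat P5
bar 4: v0=C3 v1=E4 downbeat M3
bar 5: v0=D3 v1=D4 downbeat P8
  -> R4 @ bar 1 tick 0 v(0, 1): C3/D4 M2 untreated
  -> R7 @ bar 1 tick 2 v(1,): D4->E3 leap 10st
  -> R4 @ bar 2 tick 0 v(0, 1): D3/E3 M2 untreated
  -> R1 @ bar 5 tick 0 v(0, 1): C3/C4 P8 -> D3/D4 P8 similar

(1, 0, R4, (0, 1))
(1, 2, R7, (1,))
(2, 0, R4, (0, 1))
(5, 0, R1, (0, 1))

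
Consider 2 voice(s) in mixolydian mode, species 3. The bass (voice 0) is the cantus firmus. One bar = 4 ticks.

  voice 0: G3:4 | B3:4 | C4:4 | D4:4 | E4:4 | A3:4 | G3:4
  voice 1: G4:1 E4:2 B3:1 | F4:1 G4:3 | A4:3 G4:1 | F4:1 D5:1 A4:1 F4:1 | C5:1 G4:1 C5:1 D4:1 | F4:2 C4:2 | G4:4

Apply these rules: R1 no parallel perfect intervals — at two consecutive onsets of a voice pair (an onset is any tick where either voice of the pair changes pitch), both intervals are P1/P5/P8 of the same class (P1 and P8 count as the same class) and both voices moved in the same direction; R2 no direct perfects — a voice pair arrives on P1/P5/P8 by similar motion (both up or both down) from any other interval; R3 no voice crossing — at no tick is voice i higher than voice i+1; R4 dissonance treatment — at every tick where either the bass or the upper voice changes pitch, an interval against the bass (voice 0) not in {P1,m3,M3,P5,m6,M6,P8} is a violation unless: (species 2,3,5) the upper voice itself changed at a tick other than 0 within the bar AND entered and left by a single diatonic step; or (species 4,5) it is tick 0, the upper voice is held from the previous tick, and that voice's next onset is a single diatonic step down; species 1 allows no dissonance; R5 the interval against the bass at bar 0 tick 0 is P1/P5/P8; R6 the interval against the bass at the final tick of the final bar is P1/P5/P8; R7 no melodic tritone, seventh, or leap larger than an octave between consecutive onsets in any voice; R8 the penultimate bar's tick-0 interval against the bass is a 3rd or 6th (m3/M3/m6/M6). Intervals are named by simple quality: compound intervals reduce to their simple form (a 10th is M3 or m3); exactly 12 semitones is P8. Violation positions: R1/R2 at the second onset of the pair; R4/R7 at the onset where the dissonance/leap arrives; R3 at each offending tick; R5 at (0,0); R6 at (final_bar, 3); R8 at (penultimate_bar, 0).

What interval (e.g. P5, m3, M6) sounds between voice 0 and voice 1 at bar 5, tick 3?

voice 0=A3 voice 1=C4 -> m3

m3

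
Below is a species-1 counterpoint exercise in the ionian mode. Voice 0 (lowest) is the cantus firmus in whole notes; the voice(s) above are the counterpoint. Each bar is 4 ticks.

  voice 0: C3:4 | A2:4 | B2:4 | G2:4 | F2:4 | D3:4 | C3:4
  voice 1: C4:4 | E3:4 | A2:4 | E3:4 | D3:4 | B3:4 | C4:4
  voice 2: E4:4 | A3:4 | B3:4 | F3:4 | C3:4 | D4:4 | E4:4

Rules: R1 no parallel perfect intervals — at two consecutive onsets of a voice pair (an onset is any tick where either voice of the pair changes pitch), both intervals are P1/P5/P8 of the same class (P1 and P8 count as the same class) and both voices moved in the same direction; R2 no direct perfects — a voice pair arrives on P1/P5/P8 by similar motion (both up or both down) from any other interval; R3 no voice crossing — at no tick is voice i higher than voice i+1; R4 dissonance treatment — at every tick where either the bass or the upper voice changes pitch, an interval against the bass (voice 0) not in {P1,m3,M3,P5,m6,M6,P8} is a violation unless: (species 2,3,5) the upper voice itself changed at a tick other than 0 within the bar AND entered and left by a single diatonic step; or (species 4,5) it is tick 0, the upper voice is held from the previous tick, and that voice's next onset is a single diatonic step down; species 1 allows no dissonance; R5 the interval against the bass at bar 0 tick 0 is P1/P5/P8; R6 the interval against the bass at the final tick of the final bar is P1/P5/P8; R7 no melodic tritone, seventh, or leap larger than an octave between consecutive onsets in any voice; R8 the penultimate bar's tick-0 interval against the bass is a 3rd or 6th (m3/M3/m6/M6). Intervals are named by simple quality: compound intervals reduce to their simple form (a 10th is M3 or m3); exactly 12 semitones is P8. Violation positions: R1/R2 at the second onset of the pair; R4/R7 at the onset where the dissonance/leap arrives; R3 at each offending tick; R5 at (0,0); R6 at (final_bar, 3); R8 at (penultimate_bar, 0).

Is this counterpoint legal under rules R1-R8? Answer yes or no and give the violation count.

bar 0: v0=C3 v1=C4 v2=E4 (M3)
bar 1: v0=A2 v1=E3 v2=A3 (P8)
bar 2: v0=B2 v1=A2 v2=B3 (P8)
bar 3: v0=G2 v1=E3 v2=F3 (m7)
bar 4: v0=F2 v1=D3 v2=C3 (P5)
bar 5: v0=D3 v1=B3 v2=D4 (P8)
bar 6: v0=C3 v1=C4 v2=E4 (M3)
  R5 @ bar0.0: opens on M3
  R2 @ bar1.0: C3/C4 P8 -> A2/E3 P5 similar
  R2 @ bar1.0: C3/E4 M3 -> A2/A3 P8 similar
  R1 @ bar2.0: A2/A3 P8 -> B2/B3 P8 similar
  R3 @ bar2.0: B2 above A2
  R4 @ bar2.0: B2/A2 M2 untreated
  R3 @ bar2.1: B2 above A2
  R3 @ bar2.2: B2 above A2
  R3 @ bar2.3: B2 above A2
  R4 @ bar3.0: G2/F3 m7 untreated
  R7 @ bar3.0: B3->F3 leap 6st
  R2 @ bar4.0: G2/F3 m7 -> F2/C3 P5 similar
  R3 @ bar4.0: D3 above C3
  R3 @ bar4.1: D3 above C3
  R3 @ bar4.2: D3 above C3
  R3 @ bar4.3: D3 above C3
  R2 @ bar5.0: F2/C3 P5 -> D3/D4 P8 similar
  R7 @ bar5.0: C3->D4 leap 14st
  R8 @ bar5.0: penult P8 not 3rd/6th
  R6 @ bar6.3: closes on M3

No (20 violations)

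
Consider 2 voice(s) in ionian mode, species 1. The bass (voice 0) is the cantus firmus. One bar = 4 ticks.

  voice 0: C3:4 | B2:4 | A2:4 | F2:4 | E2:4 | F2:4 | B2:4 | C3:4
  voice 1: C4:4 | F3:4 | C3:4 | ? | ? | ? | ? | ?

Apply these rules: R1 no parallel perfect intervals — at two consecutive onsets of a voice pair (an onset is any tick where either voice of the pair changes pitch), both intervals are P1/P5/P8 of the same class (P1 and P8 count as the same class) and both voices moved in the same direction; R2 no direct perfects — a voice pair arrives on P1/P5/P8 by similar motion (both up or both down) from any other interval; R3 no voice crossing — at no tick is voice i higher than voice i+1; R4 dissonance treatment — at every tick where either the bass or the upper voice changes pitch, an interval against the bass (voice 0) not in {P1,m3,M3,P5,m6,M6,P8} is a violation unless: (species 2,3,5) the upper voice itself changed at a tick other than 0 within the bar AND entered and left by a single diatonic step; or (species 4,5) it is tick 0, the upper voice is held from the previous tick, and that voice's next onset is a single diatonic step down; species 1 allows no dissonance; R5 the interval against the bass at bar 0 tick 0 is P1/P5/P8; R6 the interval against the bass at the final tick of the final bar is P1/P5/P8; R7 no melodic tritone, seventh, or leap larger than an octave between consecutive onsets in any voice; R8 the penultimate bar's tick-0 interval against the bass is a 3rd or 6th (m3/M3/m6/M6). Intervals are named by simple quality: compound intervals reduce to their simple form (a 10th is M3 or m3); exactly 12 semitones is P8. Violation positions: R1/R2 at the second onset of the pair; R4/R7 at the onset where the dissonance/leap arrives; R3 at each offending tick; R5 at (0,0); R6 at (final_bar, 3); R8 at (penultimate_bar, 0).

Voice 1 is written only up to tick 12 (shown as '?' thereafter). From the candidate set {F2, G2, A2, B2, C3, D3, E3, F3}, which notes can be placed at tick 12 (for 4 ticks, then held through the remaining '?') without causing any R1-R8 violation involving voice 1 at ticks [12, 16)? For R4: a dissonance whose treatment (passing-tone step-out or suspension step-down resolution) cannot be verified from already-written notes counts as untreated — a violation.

F2: violates R2
G2: violates R4
A2: legal
B2: violates R4
C3: legal
D3: legal
E3: violates R4
F3: legal

{A2, C3, D3, F3}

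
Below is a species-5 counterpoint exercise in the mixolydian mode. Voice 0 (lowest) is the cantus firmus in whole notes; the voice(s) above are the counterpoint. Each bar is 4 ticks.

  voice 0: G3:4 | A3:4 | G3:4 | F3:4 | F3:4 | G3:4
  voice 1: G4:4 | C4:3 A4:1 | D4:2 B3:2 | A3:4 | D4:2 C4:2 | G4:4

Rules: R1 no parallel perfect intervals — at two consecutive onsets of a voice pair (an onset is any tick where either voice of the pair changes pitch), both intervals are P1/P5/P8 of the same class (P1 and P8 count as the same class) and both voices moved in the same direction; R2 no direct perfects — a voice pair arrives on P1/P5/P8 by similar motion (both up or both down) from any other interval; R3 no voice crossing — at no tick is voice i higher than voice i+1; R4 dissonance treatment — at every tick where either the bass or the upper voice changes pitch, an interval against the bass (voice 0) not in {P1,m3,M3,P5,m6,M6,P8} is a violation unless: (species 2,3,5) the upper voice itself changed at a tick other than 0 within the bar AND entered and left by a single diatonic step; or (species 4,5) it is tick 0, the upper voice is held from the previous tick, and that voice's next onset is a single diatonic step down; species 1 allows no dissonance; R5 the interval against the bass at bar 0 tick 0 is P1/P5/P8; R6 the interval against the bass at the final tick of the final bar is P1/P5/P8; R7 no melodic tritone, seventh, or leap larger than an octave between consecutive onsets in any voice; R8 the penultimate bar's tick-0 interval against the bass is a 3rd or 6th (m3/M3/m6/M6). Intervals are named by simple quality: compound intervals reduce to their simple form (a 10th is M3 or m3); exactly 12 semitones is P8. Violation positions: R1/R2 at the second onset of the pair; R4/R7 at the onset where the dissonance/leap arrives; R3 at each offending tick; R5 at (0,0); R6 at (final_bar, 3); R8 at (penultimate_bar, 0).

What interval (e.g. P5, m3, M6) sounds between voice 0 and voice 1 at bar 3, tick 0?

voice 0=F3 voice 1=A3 -> M3

M3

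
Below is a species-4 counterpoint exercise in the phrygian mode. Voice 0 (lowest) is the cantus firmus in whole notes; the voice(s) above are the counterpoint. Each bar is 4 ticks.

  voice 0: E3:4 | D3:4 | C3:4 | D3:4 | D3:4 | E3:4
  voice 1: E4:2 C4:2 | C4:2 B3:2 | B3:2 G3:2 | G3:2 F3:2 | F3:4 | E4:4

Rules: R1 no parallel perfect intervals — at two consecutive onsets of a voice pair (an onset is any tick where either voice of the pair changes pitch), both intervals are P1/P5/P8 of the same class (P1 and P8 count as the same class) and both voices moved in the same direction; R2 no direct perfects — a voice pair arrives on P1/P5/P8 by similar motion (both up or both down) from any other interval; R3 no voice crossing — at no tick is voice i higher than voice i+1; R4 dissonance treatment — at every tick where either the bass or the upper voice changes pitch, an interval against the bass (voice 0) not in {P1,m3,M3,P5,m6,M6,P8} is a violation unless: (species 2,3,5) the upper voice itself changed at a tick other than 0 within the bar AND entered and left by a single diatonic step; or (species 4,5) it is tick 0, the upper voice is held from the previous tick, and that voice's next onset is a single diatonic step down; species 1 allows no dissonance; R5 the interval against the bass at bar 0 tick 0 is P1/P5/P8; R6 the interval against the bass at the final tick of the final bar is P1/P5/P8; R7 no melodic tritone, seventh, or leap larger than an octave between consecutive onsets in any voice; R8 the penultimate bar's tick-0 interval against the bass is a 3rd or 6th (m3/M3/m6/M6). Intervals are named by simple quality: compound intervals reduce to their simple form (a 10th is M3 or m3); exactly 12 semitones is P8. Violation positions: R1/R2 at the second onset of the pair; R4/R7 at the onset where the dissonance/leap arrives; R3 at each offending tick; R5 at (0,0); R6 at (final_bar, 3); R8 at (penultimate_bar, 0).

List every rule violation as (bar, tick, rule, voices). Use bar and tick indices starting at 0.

(2, 0, R4, (0, 1))
(5, 0, R2, (0, 1))
(5, 0, R7, (1,))

bar 0: v0=E3 v1=E4 downbeat P8
bar 1: v0=D3 v1=C4 downbeat m7
bar 2: v0=C3 v1=B3 downbeat M7
bar 3: v0=D3 v1=G3 downbeat P4
bar 4: v0=D3 v1=F3 downbeat m3
bar 5: v0=E3 v1=E4 downbeat P8
  -> R4 @ bar 2 tick 0 v(0, 1): C3/B3 M7 untreated
  -> R2 @ bar 5 tick 0 v(0, 1): D3/F3 m3 -> E3/E4 P8 similar
  -> R7 @ bar 5 tick 0 v(1,): F3->E4 leap 11st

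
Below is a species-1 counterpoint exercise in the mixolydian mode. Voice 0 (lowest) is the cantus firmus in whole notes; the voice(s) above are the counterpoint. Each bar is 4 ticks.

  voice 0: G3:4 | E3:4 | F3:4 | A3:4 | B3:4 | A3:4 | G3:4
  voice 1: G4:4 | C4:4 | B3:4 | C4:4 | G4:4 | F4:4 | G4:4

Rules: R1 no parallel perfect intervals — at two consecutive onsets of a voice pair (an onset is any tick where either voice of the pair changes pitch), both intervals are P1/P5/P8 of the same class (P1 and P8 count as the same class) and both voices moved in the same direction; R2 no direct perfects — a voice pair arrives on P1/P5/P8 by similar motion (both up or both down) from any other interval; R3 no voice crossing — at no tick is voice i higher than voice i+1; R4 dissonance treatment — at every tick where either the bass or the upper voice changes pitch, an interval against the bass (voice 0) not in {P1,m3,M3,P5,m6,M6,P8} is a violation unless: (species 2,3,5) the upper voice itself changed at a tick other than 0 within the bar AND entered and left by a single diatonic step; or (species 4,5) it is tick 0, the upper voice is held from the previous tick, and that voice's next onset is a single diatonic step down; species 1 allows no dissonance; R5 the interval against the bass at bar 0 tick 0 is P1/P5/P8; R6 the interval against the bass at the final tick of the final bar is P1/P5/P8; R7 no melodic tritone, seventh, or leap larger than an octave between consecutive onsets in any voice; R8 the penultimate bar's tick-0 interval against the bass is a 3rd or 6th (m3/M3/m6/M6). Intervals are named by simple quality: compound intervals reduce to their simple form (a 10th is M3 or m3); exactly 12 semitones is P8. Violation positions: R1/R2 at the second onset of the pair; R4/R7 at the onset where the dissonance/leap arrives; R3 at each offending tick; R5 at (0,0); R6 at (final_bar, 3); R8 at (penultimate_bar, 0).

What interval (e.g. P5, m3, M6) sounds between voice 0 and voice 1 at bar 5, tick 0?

voice 0=A3 voice 1=F4 -> m6

m6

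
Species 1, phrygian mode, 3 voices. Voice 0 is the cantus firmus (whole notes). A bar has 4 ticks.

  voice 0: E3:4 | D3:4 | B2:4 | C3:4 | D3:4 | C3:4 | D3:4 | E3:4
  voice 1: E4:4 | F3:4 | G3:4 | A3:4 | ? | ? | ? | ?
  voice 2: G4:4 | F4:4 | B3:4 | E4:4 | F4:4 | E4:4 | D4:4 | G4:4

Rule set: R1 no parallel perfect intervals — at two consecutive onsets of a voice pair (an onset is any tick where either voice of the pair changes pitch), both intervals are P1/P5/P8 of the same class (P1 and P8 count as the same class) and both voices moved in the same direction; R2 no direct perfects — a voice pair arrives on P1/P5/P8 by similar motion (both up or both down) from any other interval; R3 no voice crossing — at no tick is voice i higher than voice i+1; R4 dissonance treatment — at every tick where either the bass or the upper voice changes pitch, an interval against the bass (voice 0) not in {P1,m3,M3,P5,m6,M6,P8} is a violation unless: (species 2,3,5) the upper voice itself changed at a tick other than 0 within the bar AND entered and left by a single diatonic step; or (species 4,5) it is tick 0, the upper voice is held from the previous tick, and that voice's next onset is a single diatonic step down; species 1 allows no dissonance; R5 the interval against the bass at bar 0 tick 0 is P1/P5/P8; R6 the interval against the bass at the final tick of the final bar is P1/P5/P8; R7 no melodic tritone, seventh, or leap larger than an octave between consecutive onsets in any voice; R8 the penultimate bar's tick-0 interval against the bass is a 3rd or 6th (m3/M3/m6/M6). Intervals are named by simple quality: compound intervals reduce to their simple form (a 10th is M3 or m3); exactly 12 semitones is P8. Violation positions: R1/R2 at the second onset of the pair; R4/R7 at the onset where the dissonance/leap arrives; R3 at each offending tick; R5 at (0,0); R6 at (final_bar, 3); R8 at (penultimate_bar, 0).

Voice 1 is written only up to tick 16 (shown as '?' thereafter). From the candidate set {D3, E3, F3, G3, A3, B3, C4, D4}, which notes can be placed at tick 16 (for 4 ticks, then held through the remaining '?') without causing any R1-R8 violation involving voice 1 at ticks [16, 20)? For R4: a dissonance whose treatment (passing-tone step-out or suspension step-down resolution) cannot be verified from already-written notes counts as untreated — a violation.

{A3, B3, D3, F3}

D3: legal
E3: violates R4
F3: legal
G3: violates R4
A3: legal
B3: legal
C4: violates R4
D4: violates R2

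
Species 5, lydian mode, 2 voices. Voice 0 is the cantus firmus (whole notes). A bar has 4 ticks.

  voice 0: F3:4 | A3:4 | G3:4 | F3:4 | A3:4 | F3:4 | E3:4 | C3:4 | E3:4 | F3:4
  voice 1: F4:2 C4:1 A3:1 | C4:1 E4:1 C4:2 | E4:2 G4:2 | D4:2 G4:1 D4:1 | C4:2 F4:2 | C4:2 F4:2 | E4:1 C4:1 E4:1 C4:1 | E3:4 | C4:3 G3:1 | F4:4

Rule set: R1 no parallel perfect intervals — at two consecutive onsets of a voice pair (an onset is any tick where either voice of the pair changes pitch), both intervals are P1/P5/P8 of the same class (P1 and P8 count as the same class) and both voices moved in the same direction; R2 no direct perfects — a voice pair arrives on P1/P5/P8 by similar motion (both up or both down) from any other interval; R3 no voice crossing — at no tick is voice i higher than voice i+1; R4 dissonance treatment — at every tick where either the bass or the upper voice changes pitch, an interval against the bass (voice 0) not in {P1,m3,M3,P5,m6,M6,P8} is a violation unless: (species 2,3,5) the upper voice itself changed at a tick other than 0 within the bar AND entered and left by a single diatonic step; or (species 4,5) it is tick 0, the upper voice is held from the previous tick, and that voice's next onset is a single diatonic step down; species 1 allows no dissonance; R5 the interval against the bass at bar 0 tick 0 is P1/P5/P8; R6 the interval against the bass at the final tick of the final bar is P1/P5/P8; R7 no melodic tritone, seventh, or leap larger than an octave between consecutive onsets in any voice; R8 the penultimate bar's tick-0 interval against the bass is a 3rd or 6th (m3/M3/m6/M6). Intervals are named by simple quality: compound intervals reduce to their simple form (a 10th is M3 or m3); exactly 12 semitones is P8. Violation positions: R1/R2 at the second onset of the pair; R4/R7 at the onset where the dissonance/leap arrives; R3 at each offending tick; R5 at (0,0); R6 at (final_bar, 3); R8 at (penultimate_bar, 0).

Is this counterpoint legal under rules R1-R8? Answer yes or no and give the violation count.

No (5 violations)

bar 0: v0=F3 v1=F4 (P8)
bar 1: v0=A3 v1=C4 (m3)
bar 2: v0=G3 v1=E4 (M6)
bar 3: v0=F3 v1=D4 (M6)
bar 4: v0=A3 v1=C4 (m3)
bar 5: v0=F3 v1=C4 (P5)
bar 6: v0=E3 v1=E4 (P8)
bar 7: v0=C3 v1=E3 (M3)
bar 8: v0=E3 v1=C4 (m6)
bar 9: v0=F3 v1=F4 (P8)
  R4 @ bar3.2: F3/G4 M2 untreated
  R2 @ bar5.0: A3/F4 m6 -> F3/C4 P5 similar
  R1 @ bar6.0: F3/F4 P8 -> E3/E4 P8 similar
  R2 @ bar9.0: E3/G3 m3 -> F3/F4 P8 similar
  R7 @ bar9.0: G3->F4 leap 10st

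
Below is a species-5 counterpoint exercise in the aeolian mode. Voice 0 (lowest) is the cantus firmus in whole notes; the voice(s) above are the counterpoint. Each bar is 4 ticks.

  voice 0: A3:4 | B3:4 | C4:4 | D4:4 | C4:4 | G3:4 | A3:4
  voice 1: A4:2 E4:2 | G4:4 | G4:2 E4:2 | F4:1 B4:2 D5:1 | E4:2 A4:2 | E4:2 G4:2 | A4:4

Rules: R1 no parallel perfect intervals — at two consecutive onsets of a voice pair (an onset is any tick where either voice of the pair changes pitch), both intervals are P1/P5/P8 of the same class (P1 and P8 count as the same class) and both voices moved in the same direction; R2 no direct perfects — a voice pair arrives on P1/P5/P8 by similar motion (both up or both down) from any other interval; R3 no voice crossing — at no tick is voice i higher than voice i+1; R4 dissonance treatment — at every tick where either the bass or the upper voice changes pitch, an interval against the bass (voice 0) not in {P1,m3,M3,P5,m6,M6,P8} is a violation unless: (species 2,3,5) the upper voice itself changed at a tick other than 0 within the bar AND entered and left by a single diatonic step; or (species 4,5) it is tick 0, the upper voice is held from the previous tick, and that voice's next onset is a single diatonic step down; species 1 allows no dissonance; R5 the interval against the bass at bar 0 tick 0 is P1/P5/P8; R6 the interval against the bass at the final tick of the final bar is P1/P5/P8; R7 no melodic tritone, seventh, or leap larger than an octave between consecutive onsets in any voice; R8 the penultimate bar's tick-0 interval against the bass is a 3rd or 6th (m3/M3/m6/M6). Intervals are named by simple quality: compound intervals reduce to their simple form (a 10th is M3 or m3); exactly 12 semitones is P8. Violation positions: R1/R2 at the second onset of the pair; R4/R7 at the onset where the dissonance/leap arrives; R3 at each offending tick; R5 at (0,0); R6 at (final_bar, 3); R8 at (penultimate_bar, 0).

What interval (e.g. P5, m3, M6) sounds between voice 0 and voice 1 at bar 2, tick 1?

P5

voice 0=C4 voice 1=G4 -> P5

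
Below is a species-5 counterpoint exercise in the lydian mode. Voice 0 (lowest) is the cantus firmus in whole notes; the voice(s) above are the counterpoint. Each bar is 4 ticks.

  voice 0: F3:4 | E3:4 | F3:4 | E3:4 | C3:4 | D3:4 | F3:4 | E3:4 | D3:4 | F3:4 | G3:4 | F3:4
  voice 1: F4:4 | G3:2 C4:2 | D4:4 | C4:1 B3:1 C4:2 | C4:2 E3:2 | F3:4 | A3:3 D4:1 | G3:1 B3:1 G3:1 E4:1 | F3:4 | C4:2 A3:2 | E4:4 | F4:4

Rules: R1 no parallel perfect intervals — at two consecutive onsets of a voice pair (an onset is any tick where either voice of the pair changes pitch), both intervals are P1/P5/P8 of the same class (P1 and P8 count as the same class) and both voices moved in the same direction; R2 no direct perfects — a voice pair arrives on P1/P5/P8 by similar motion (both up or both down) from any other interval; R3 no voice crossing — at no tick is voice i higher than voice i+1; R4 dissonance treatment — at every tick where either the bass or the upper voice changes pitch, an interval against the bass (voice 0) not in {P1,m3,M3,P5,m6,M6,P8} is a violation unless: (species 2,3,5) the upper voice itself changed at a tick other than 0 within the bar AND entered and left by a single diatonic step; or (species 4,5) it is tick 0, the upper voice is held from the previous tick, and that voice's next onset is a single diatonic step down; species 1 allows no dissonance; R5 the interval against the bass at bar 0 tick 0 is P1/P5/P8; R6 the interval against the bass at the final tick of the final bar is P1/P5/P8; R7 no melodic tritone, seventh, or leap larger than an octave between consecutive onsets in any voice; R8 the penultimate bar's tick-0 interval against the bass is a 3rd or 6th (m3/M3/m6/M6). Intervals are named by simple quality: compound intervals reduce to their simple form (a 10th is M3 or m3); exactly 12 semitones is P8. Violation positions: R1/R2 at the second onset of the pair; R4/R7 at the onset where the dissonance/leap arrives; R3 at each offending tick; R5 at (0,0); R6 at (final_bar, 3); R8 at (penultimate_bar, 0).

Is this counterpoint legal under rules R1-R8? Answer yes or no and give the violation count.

bar 0: v0=F3 v1=F4 (P8)
bar 1: v0=E3 v1=G3 (m3)
bar 2: v0=F3 v1=D4 (M6)
bar 3: v0=E3 v1=C4 (m6)
bar 4: v0=C3 v1=C4 (P8)
bar 5: v0=D3 v1=F3 (m3)
bar 6: v0=F3 v1=A3 (M3)
bar 7: v0=E3 v1=G3 (m3)
bar 8: v0=D3 v1=F3 (m3)
bar 9: v0=F3 v1=C4 (P5)
bar 10: v0=G3 v1=E4 (M6)
bar 11: v0=F3 v1=F4 (P8)
  R7 @ bar1.0: F4->G3 leap 10st
  R7 @ bar8.0: E4->F3 leap 11st
  R2 @ bar9.0: D3/F3 m3 -> F3/C4 P5 similar

No (3 violations)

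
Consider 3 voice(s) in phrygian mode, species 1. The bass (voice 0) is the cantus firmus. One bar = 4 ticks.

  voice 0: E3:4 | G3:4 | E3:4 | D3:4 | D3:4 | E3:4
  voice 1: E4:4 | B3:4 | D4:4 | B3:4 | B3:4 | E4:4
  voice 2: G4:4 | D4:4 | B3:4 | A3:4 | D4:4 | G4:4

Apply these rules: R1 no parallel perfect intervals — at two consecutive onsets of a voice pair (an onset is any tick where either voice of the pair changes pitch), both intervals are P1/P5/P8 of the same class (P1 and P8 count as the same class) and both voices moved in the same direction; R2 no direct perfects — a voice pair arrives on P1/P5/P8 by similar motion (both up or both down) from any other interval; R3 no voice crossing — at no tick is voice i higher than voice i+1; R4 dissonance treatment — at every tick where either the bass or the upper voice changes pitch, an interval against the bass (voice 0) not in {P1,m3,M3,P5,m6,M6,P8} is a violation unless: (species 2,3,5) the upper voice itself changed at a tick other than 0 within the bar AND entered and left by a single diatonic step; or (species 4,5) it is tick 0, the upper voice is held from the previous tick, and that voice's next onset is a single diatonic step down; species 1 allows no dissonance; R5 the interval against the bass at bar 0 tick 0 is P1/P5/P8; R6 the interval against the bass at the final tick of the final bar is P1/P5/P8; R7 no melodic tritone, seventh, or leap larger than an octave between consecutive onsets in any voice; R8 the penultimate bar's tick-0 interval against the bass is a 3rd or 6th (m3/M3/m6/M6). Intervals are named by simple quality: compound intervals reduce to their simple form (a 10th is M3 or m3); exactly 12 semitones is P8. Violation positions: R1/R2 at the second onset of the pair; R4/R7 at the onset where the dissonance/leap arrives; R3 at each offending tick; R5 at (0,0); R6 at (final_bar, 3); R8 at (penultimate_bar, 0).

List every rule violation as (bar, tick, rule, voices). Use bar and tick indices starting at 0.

bar 0: v0=E3 v1=E4 v2=G4 downbeat m3
bar 1: v0=G3 v1=B3 v2=D4 downbeat P5
bar 2: v0=E3 v1=D4 v2=B3 downbeat P5
bar 3: v0=D3 v1=B3 v2=A3 downbeat P5
bar 4: v0=D3 v1=B3 v2=D4 downbeat P8
bar 5: v0=E3 v1=E4 v2=G4 downbeat m3
  -> R5 @ bar 0 tick 0 v(0, 2): opens on m3
  -> R1 @ bar 2 tick 0 v(0, 2): G3/D4 P5 -> E3/B3 P5 similar
  -> R3 @ bar 2 tick 0 v(1, 2): D4 above B3
  -> R4 @ bar 2 tick 0 v(0, 1): E3/D4 m7 untreated
  -> R3 @ bar 2 tick 1 v(1, 2): D4 above B3
  -> R3 @ bar 2 tick 2 v(1, 2): D4 above B3
  -> R3 @ bar 2 tick 3 v(1, 2): D4 above B3
  -> R1 @ bar 3 tick 0 v(0, 2): E3/B3 P5 -> D3/A3 P5 similar
  -> R3 @ bar 3 tick 0 v(1, 2): B3 above A3
  -> R3 @ bar 3 tick 1 v(1, 2): B3 above A3
  -> R3 @ bar 3 tick 2 v(1, 2): B3 above A3
  -> R3 @ bar 3 tick 3 v(1, 2): B3 above A3
  -> R8 @ bar 4 tick 0 v(0, 2): penult P8 not 3rd/6th
  -> R2 @ bar 5 tick 0 v(0, 1): D3/B3 M6 -> E3/E4 P8 similar
  -> R6 @ bar 5 tick 3 v(0, 2): closes on m3

(0, 0, R5, (0, 2))
(2, 0, R1, (0, 2))
(2, 0, R3, (1, 2))
(2, 0, R4, (0, 1))
(2, 1, R3, (1, 2))
(2, 2, R3, (1, 2))
(2, 3, R3, (1, 2))
(3, 0, R1, (0, 2))
(3, 0, R3, (1, 2))
(3, 1, R3, (1, 2))
(3, 2, R3, (1, 2))
(3, 3, R3, (1, 2))
(4, 0, R8, (0, 2))
(5, 0, R2, (0, 1))
(5, 3, R6, (0, 2))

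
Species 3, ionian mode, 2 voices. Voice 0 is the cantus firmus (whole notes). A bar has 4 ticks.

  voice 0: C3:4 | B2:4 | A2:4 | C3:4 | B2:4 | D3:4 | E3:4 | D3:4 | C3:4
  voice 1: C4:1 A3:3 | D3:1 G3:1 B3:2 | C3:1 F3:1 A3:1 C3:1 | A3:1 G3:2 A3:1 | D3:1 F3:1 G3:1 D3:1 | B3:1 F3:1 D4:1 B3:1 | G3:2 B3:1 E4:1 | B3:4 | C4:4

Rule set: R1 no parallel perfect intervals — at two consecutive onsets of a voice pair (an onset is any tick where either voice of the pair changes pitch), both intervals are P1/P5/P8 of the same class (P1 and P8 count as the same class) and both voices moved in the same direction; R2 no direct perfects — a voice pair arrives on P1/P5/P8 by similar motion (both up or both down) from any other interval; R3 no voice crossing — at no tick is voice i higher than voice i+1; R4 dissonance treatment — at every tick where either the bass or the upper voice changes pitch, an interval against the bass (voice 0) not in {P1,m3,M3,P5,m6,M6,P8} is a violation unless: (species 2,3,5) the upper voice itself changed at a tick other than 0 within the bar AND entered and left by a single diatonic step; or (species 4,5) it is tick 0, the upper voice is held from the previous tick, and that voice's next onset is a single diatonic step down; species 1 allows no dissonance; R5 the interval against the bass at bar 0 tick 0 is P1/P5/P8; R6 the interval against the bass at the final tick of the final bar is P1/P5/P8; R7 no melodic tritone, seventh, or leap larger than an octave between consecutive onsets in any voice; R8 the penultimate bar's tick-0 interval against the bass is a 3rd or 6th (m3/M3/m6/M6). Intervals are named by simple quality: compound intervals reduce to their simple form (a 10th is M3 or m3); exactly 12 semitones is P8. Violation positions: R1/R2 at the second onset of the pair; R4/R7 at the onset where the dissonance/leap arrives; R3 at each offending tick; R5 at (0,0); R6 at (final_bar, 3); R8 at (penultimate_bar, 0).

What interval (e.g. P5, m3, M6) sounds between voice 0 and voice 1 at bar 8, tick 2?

voice 0=C3 voice 1=C4 -> P8

P8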